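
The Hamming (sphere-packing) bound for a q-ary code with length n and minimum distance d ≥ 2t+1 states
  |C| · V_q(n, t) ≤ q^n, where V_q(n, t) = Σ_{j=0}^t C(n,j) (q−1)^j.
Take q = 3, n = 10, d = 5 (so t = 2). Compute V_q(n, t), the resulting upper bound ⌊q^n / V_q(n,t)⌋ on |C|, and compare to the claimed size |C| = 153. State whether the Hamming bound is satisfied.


V_q(n, t) = 201, q^n = 59049, Hamming bound = 293, |C| = 153 ≤ bound (satisfied).

Step 1: Compute V_q(n, t) = Σ_{j=0}^2 C(n, j) (q−1)^j.
  j = 0: C(10,0)·(2)^0 = 1·1 = 1.
  j = 1: C(10,1)·(2)^1 = 10·2 = 20.
  j = 2: C(10,2)·(2)^2 = 45·4 = 180.
  V_q(n, t) = 1 + 20 + 180 = 201.
Step 2: q^n = 3^10 = 59049.
Step 3: Hamming bound ⌊q^n / V_q(n,t)⌋ = ⌊59049/201⌋ = 293.
Step 4: Compare |C| = 153 to 293: satisfied.
The claimed |C| lies below the Hamming bound.


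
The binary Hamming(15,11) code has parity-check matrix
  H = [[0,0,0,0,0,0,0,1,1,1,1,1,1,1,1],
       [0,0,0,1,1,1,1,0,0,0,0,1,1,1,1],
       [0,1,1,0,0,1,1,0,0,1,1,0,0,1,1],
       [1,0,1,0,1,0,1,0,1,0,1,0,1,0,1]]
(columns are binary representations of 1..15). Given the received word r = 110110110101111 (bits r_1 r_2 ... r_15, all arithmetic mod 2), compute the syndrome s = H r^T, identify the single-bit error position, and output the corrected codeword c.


s = (0, 1, 1, 1)^T, error position = 7, corrected codeword c = 110110010101111

Compute s = H r^T mod 2 one row at a time:
  s_1 = 1 + 0 + 1 + 0 + 1 + 1 + 1 + 1 = 6 ≡ 0 (mod 2).
  s_2 = 1 + 1 + 0 + 1 + 1 + 1 + 1 + 1 = 7 ≡ 1 (mod 2).
  s_3 = 1 + 0 + 0 + 1 + 1 + 0 + 1 + 1 = 5 ≡ 1 (mod 2).
  s_4 = 1 + 0 + 1 + 1 + 0 + 0 + 1 + 1 = 5 ≡ 1 (mod 2).
s = (0, 1, 1, 1)^T — this equals column 7 of H (binary 0111), so error is at position 7.
Correct: flip bit 7 of r = 110110110101111 to get c = 110110010101111.


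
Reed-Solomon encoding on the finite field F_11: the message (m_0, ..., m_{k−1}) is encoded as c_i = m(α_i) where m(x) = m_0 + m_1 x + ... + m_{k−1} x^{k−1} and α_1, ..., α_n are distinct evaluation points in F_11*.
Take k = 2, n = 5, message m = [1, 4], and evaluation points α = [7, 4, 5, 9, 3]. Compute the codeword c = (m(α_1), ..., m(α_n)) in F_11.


c = [7, 6, 10, 4, 2]

Message polynomial: m(x) = 1 + 4·x (mod 11).
For each evaluation point α_i, compute m(α_i) mod 11:
  α_1 = 7: Horner steps 4 → 7, so m(7) = 7.
  α_2 = 4: Horner steps 4 → 6, so m(4) = 6.
  α_3 = 5: Horner steps 4 → 10, so m(5) = 10.
  α_4 = 9: Horner steps 4 → 4, so m(9) = 4.
  α_5 = 3: Horner steps 4 → 2, so m(3) = 2.
Codeword c = [7, 6, 10, 4, 2] ∈ F_11^5.


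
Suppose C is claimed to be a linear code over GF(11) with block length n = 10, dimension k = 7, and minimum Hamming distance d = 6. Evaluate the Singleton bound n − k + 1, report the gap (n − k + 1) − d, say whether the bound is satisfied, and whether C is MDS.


Singleton RHS = n − k + 1 = 4, slack = -2, bound violated (no such code; not MDS).

Singleton bound: d ≤ n − k + 1.
Here n = 10, k = 7, so n − k + 1 = 4.
Given d = 6, check d ≤ 4: NO.
Slack = (n − k + 1) − d = -2.
The slack is negative: d = 6 exceeds n − k + 1 = 4 by 2, so the Singleton bound is violated and no linear [10, 7, 6]_11 code can exist. In particular it is not MDS (MDS requires d = n − k + 1 exactly).
Description: the claimed parameters are [10, 7, 6]_11; such a code would be impossible (violates the Singleton bound).


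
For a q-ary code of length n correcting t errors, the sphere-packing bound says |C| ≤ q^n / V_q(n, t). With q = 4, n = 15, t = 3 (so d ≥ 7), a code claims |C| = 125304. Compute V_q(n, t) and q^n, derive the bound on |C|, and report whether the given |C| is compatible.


V_q(n, t) = 13276, q^n = 1073741824, Hamming bound = 80878, |C| = 125304 > bound (violated).

Step 1: Compute V_q(n, t) = Σ_{j=0}^3 C(n, j) (q−1)^j.
  j = 0: C(15,0)·(3)^0 = 1·1 = 1.
  j = 1: C(15,1)·(3)^1 = 15·3 = 45.
  j = 2: C(15,2)·(3)^2 = 105·9 = 945.
  j = 3: C(15,3)·(3)^3 = 455·27 = 12285.
  V_q(n, t) = 1 + 45 + 945 + 12285 = 13276.
Step 2: q^n = 4^15 = 1073741824.
Step 3: Hamming bound ⌊q^n / V_q(n,t)⌋ = ⌊1073741824/13276⌋ = 80878.
Step 4: Compare |C| = 125304 to 80878: violated.
The claimed |C| lies above the Hamming bound, so no 4-ary code of length 15 with d ≥ 7 can have 125304 codewords.


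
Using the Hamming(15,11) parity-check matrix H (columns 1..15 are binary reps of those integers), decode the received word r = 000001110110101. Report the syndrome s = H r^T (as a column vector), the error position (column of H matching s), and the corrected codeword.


s = (1, 0, 1, 0)^T, error position = 10, corrected codeword c = 000001110010101

Compute s = H r^T mod 2 one row at a time:
  s_1 = 1 + 0 + 1 + 1 + 0 + 1 + 0 + 1 = 5 ≡ 1 (mod 2).
  s_2 = 0 + 0 + 1 + 1 + 0 + 1 + 0 + 1 = 4 ≡ 0 (mod 2).
  s_3 = 0 + 0 + 1 + 1 + 1 + 1 + 0 + 1 = 5 ≡ 1 (mod 2).
  s_4 = 0 + 0 + 0 + 1 + 0 + 1 + 1 + 1 = 4 ≡ 0 (mod 2).
s = (1, 0, 1, 0)^T — this equals column 10 of H (binary 1010), so error is at position 10.
Correct: flip bit 10 of r = 000001110110101 to get c = 000001110010101.


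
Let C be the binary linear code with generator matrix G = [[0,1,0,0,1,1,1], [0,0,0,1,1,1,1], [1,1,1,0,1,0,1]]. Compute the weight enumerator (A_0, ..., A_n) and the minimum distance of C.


Weight distribution: A_0 = 1, A_2 = 1, A_3 = 1, A_4 = 2, A_5 = 3. Minimum distance d = 2.

Enumerate all 2^3 = 8 messages m ∈ F_2^3.
For each, compute codeword c = mG in F_2^7, then tally its weight.
  m = 000 → c = 0000000, weight = 0.
  m = 100 → c = 0100111, weight = 4.
  m = 010 → c = 0001111, weight = 4.
  m = 110 → c = 0101000, weight = 2.
  m = 001 → c = 1110101, weight = 5.
  m = 101 → c = 1010010, weight = 3.
  m = 011 → c = 1111010, weight = 5.
  m = 111 → c = 1011101, weight = 5.
Tally weights:
  weight 0: 1 codewords.
  weight 2: 1 codewords.
  weight 3: 1 codewords.
  weight 4: 2 codewords.
  weight 5: 3 codewords.
Minimum distance d = smallest w > 0 with A_w > 0 = 2.
Sanity: Σ A_w = 8 = 2^3 = 8 ✓.


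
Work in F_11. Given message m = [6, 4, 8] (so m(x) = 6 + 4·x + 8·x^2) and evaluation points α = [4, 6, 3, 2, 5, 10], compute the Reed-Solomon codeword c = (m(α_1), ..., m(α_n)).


c = [7, 10, 2, 2, 6, 10]

Message polynomial: m(x) = 6 + 4·x + 8·x^2 (mod 11).
For each evaluation point α_i, compute m(α_i) mod 11:
  α_1 = 4: Horner steps 8 → 3 → 7, so m(4) = 7.
  α_2 = 6: Horner steps 8 → 8 → 10, so m(6) = 10.
  α_3 = 3: Horner steps 8 → 6 → 2, so m(3) = 2.
  α_4 = 2: Horner steps 8 → 9 → 2, so m(2) = 2.
  α_5 = 5: Horner steps 8 → 0 → 6, so m(5) = 6.
  α_6 = 10: Horner steps 8 → 7 → 10, so m(10) = 10.
Codeword c = [7, 10, 2, 2, 6, 10] ∈ F_11^6.


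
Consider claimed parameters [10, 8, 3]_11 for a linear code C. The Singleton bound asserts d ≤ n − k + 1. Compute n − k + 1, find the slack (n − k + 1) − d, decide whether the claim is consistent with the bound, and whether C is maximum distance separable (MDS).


Singleton RHS = n − k + 1 = 3, slack = 0, bound satisfied, MDS.

Singleton bound: d ≤ n − k + 1.
Here n = 10, k = 8, so n − k + 1 = 3.
Given d = 3, check d ≤ 3: YES.
Slack = (n − k + 1) − d = 0.
The code is MDS (slack = 0).
Description: the claimed parameters are [10, 8, 3]_11; such a code would be MDS (meets Singleton bound).


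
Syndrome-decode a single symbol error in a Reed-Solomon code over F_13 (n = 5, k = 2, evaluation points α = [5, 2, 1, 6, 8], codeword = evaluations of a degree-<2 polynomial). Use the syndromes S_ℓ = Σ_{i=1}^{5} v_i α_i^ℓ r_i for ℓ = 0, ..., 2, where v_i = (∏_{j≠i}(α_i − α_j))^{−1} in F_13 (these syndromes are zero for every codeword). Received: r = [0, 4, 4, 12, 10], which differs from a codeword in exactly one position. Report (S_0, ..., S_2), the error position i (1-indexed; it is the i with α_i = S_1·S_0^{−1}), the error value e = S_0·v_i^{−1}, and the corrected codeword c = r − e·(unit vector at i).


S = (11, 9, 5), error at position 2, error magnitude e = 1, c = [0, 3, 4, 12, 10].

Step 1: column multipliers v_i = (∏_{j≠i}(α_i − α_j))^{−1} mod 13.
  i = 1 (α = 5): (5−2)(5−1)(5−6)(5−8) = 3·4·(−1)·(−3) = 36 ≡ 10, so v_1 = 10^{−1} = 4 (mod 13).
  i = 2 (α = 2): (2−5)(2−1)(2−6)(2−8) = (−3)·1·(−4)·(−6) = −72 ≡ 6, so v_2 = 6^{−1} = 11 (mod 13).
  i = 3 (α = 1): (1−5)(1−2)(1−6)(1−8) = (−4)·(−1)·(−5)·(−7) = 140 ≡ 10, so v_3 = 10^{−1} = 4 (mod 13).
  i = 4 (α = 6): (6−5)(6−2)(6−1)(6−8) = 1·4·5·(−2) = −40 ≡ 12, so v_4 = 12^{−1} = 12 (mod 13).
  i = 5 (α = 8): (8−5)(8−2)(8−1)(8−6) = 3·6·7·2 = 252 ≡ 5, so v_5 = 5^{−1} = 8 (mod 13).
  v = [4, 11, 4, 12, 8].
Step 2: syndromes of r = [0, 4, 4, 12, 10] (all sums mod 13).
  S_0 = Σ v_i r_i = 4·0 + 11·4 + 4·4 + 12·12 + 8·10 = 284 ≡ 11.
  S_1 = Σ v_i α_i r_i = 4·5·0 + 11·2·4 + 4·1·4 + 12·6·12 + 8·8·10 = 1608 ≡ 9.
  α_i^2 mod 13 = [12, 4, 1, 10, 12].
  S_2 = Σ v_i α_i^2 r_i = 4·12·0 + 11·4·4 + 4·1·4 + 12·10·12 + 8·12·10 = 2592 ≡ 5.
  S = (11, 9, 5) ≠ 0, so r is not a codeword (an error is present).
Step 3: locate the error. For a single error e at position i, S_ℓ = v_i·e·α_i^ℓ, so α_err = S_1/S_0.
  S_0^{−1} = 11^{−1} = 6 (mod 13), so α_err = 9·6 = 54 ≡ 2 = α_2. Error position i = 2.
  Consistency check: S_2/S_1 = 5·3 = 15 ≡ 2 = α_err ✓ (single-error assumption holds).
Step 4: error magnitude e = S_0/v_2 = S_0·∏_{j≠2}(α_2 − α_j) = 11·6 = 66 ≡ 1 (mod 13).
Step 5: correct position 2: c_2 = r_2 − e = 4 − 1 ≡ 3 (mod 13). Hence c = [0, 3, 4, 12, 10].
  Check: interpolating c through the α_i gives m(x) = 5 + 12·x (degree < 2) with m(α_i) = c_i for every i, so c is indeed a codeword.


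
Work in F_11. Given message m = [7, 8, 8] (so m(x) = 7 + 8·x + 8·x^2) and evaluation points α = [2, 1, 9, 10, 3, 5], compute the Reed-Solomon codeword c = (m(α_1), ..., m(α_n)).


c = [0, 1, 1, 7, 4, 5]

Message polynomial: m(x) = 7 + 8·x + 8·x^2 (mod 11).
For each evaluation point α_i, compute m(α_i) mod 11:
  α_1 = 2: Horner steps 8 → 2 → 0, so m(2) = 0.
  α_2 = 1: Horner steps 8 → 5 → 1, so m(1) = 1.
  α_3 = 9: Horner steps 8 → 3 → 1, so m(9) = 1.
  α_4 = 10: Horner steps 8 → 0 → 7, so m(10) = 7.
  α_5 = 3: Horner steps 8 → 10 → 4, so m(3) = 4.
  α_6 = 5: Horner steps 8 → 4 → 5, so m(5) = 5.
Codeword c = [0, 1, 1, 7, 4, 5] ∈ F_11^6.


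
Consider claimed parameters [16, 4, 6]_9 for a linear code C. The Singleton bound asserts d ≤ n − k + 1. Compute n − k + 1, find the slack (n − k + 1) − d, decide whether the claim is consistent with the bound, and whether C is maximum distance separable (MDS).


Singleton RHS = n − k + 1 = 13, slack = 7, bound satisfied, not MDS.

Singleton bound: d ≤ n − k + 1.
Here n = 16, k = 4, so n − k + 1 = 13.
Given d = 6, check d ≤ 13: YES.
Slack = (n − k + 1) − d = 7.
The code is NOT MDS (slack = 7 > 0).
Description: the claimed parameters are [16, 4, 6]_9; such a code would be non-MDS.


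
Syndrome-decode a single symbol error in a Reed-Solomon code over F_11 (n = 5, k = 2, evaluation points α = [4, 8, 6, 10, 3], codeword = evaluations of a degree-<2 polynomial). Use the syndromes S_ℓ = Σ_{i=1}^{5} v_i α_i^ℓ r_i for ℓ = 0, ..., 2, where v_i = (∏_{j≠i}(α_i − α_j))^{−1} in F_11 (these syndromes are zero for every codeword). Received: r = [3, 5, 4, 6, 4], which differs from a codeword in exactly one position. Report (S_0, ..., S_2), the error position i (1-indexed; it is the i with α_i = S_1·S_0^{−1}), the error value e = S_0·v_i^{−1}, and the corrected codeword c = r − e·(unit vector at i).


S = (3, 9, 5), error at position 5, error magnitude e = 7, c = [3, 5, 4, 6, 8].

Step 1: column multipliers v_i = (∏_{j≠i}(α_i − α_j))^{−1} mod 11.
  i = 1 (α = 4): (4−8)(4−6)(4−10)(4−3) = (−4)·(−2)·(−6)·1 = −48 ≡ 7, so v_1 = 7^{−1} = 8 (mod 11).
  i = 2 (α = 8): (8−4)(8−6)(8−10)(8−3) = 4·2·(−2)·5 = −80 ≡ 8, so v_2 = 8^{−1} = 7 (mod 11).
  i = 3 (α = 6): (6−4)(6−8)(6−10)(6−3) = 2·(−2)·(−4)·3 = 48 ≡ 4, so v_3 = 4^{−1} = 3 (mod 11).
  i = 4 (α = 10): (10−4)(10−8)(10−6)(10−3) = 6·2·4·7 = 336 ≡ 6, so v_4 = 6^{−1} = 2 (mod 11).
  i = 5 (α = 3): (3−4)(3−8)(3−6)(3−10) = (−1)·(−5)·(−3)·(−7) = 105 ≡ 6, so v_5 = 6^{−1} = 2 (mod 11).
  v = [8, 7, 3, 2, 2].
Step 2: syndromes of r = [3, 5, 4, 6, 4] (all sums mod 11).
  S_0 = Σ v_i r_i = 8·3 + 7·5 + 3·4 + 2·6 + 2·4 = 91 ≡ 3.
  S_1 = Σ v_i α_i r_i = 8·4·3 + 7·8·5 + 3·6·4 + 2·10·6 + 2·3·4 = 592 ≡ 9.
  α_i^2 mod 11 = [5, 9, 3, 1, 9].
  S_2 = Σ v_i α_i^2 r_i = 8·5·3 + 7·9·5 + 3·3·4 + 2·1·6 + 2·9·4 = 555 ≡ 5.
  S = (3, 9, 5) ≠ 0, so r is not a codeword (an error is present).
Step 3: locate the error. For a single error e at position i, S_ℓ = v_i·e·α_i^ℓ, so α_err = S_1/S_0.
  S_0^{−1} = 3^{−1} = 4 (mod 11), so α_err = 9·4 = 36 ≡ 3 = α_5. Error position i = 5.
  Consistency check: S_2/S_1 = 5·5 = 25 ≡ 3 = α_err ✓ (single-error assumption holds).
Step 4: error magnitude e = S_0/v_5 = S_0·∏_{j≠5}(α_5 − α_j) = 3·6 = 18 ≡ 7 (mod 11).
Step 5: correct position 5: c_5 = r_5 − e = 4 − 7 ≡ 8 (mod 11). Hence c = [3, 5, 4, 6, 8].
  Check: interpolating c through the α_i gives m(x) = 1 + 6·x (degree < 2) with m(α_i) = c_i for every i, so c is indeed a codeword.


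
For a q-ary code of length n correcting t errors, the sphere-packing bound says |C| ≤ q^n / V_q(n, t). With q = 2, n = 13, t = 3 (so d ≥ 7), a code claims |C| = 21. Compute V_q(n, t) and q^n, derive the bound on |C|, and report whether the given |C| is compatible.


V_q(n, t) = 378, q^n = 8192, Hamming bound = 21, |C| = 21 ≤ bound (satisfied).

Step 1: Compute V_q(n, t) = Σ_{j=0}^3 C(n, j) (q−1)^j.
  j = 0: C(13,0)·(1)^0 = 1·1 = 1.
  j = 1: C(13,1)·(1)^1 = 13·1 = 13.
  j = 2: C(13,2)·(1)^2 = 78·1 = 78.
  j = 3: C(13,3)·(1)^3 = 286·1 = 286.
  V_q(n, t) = 1 + 13 + 78 + 286 = 378.
Step 2: q^n = 2^13 = 8192.
Step 3: Hamming bound ⌊q^n / V_q(n,t)⌋ = ⌊8192/378⌋ = 21.
Step 4: Compare |C| = 21 to 21: satisfied.
The claimed |C| lies at the Hamming bound (tight).


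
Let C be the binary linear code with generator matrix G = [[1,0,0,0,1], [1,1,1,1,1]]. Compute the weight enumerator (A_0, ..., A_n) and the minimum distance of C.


Weight distribution: A_0 = 1, A_2 = 1, A_3 = 1, A_5 = 1. Minimum distance d = 2.

Enumerate all 2^2 = 4 messages m ∈ F_2^2.
For each, compute codeword c = mG in F_2^5, then tally its weight.
  m = 00 → c = 00000, weight = 0.
  m = 10 → c = 10001, weight = 2.
  m = 01 → c = 11111, weight = 5.
  m = 11 → c = 01110, weight = 3.
Tally weights:
  weight 0: 1 codewords.
  weight 2: 1 codewords.
  weight 3: 1 codewords.
  weight 5: 1 codewords.
Minimum distance d = smallest w > 0 with A_w > 0 = 2.
Sanity: Σ A_w = 4 = 2^2 = 4 ✓.


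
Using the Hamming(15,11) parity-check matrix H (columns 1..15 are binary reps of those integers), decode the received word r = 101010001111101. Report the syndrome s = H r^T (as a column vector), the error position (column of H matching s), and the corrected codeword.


s = (0, 0, 0, 1)^T, error position = 1, corrected codeword c = 001010001111101

Compute s = H r^T mod 2 one row at a time:
  s_1 = 0 + 1 + 1 + 1 + 1 + 1 + 0 + 1 = 6 ≡ 0 (mod 2).
  s_2 = 0 + 1 + 0 + 0 + 1 + 1 + 0 + 1 = 4 ≡ 0 (mod 2).
  s_3 = 0 + 1 + 0 + 0 + 1 + 1 + 0 + 1 = 4 ≡ 0 (mod 2).
  s_4 = 1 + 1 + 1 + 0 + 1 + 1 + 1 + 1 = 7 ≡ 1 (mod 2).
s = (0, 0, 0, 1)^T — this equals column 1 of H (binary 0001), so error is at position 1.
Correct: flip bit 1 of r = 101010001111101 to get c = 001010001111101.


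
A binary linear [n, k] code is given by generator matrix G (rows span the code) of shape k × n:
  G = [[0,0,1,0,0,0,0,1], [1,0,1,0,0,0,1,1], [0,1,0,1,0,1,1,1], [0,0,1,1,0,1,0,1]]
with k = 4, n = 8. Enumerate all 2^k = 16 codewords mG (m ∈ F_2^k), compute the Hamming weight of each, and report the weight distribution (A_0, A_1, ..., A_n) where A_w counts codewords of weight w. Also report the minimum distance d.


Weight distribution: A_0 = 1, A_2 = 3, A_3 = 4, A_4 = 3, A_5 = 4, A_6 = 1. Minimum distance d = 2.

Enumerate all 2^4 = 16 messages m ∈ F_2^4.
For each, compute codeword c = mG in F_2^8, then tally its weight.
  m = 0000 → c = 00000000, weight = 0.
  m = 1000 → c = 00100001, weight = 2.
  m = 0100 → c = 10100011, weight = 4.
  m = 1100 → c = 10000010, weight = 2.
  m = 0010 → c = 01010111, weight = 5.
  m = 1010 → c = 01110110, weight = 5.
  m = 0110 → c = 11110100, weight = 5.
  m = 1110 → c = 11010101, weight = 5.
  m = 0001 → c = 00110101, weight = 4.
  m = 1001 → c = 00010100, weight = 2.
  m = 0101 → c = 10010110, weight = 4.
  m = 1101 → c = 10110111, weight = 6.
  m = 0011 → c = 01100010, weight = 3.
  m = 1011 → c = 01000011, weight = 3.
  m = 0111 → c = 11000001, weight = 3.
  m = 1111 → c = 11100000, weight = 3.
Tally weights:
  weight 0: 1 codewords.
  weight 2: 3 codewords.
  weight 3: 4 codewords.
  weight 4: 3 codewords.
  weight 5: 4 codewords.
  weight 6: 1 codewords.
Minimum distance d = smallest w > 0 with A_w > 0 = 2.
Sanity: Σ A_w = 16 = 2^4 = 16 ✓.


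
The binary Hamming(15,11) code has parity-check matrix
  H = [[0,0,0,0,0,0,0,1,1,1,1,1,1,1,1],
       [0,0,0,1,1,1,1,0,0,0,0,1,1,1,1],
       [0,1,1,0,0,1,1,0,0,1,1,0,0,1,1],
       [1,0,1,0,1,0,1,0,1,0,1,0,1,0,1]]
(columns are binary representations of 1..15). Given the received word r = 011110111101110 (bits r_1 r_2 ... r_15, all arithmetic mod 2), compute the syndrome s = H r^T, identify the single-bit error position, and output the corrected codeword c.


s = (0, 0, 1, 1)^T, error position = 3, corrected codeword c = 010110111101110

Compute s = H r^T mod 2 one row at a time:
  s_1 = 1 + 1 + 1 + 0 + 1 + 1 + 1 + 0 = 6 ≡ 0 (mod 2).
  s_2 = 1 + 1 + 0 + 1 + 1 + 1 + 1 + 0 = 6 ≡ 0 (mod 2).
  s_3 = 1 + 1 + 0 + 1 + 1 + 0 + 1 + 0 = 5 ≡ 1 (mod 2).
  s_4 = 0 + 1 + 1 + 1 + 1 + 0 + 1 + 0 = 5 ≡ 1 (mod 2).
s = (0, 0, 1, 1)^T — this equals column 3 of H (binary 0011), so error is at position 3.
Correct: flip bit 3 of r = 011110111101110 to get c = 010110111101110.


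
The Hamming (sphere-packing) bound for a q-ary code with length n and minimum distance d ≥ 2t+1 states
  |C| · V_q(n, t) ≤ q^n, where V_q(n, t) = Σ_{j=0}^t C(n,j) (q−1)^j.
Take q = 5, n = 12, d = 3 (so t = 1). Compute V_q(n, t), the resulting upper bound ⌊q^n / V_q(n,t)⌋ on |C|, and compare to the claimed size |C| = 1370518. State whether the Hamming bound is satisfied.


V_q(n, t) = 49, q^n = 244140625, Hamming bound = 4982461, |C| = 1370518 ≤ bound (satisfied).

Step 1: Compute V_q(n, t) = Σ_{j=0}^1 C(n, j) (q−1)^j.
  j = 0: C(12,0)·(4)^0 = 1·1 = 1.
  j = 1: C(12,1)·(4)^1 = 12·4 = 48.
  V_q(n, t) = 1 + 48 = 49.
Step 2: q^n = 5^12 = 244140625.
Step 3: Hamming bound ⌊q^n / V_q(n,t)⌋ = ⌊244140625/49⌋ = 4982461.
Step 4: Compare |C| = 1370518 to 4982461: satisfied.
The claimed |C| lies below the Hamming bound.


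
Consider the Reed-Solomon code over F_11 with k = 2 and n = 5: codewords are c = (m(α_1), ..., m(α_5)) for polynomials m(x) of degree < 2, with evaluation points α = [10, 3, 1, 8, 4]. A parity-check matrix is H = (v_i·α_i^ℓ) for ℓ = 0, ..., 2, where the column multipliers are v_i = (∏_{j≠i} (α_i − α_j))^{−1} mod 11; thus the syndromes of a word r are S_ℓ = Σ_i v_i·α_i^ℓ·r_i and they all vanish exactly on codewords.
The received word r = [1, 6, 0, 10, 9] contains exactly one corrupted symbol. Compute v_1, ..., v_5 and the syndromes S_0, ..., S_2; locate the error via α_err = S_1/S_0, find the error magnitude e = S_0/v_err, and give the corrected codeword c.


S = (5, 6, 5), error at position 1, error magnitude e = 7, c = [5, 6, 0, 10, 9].

Step 1: column multipliers v_i = (∏_{j≠i}(α_i − α_j))^{−1} mod 11.
  i = 1 (α = 10): (10−3)(10−1)(10−8)(10−4) = 7·9·2·6 = 756 ≡ 8, so v_1 = 8^{−1} = 7 (mod 11).
  i = 2 (α = 3): (3−10)(3−1)(3−8)(3−4) = (−7)·2·(−5)·(−1) = −70 ≡ 7, so v_2 = 7^{−1} = 8 (mod 11).
  i = 3 (α = 1): (1−10)(1−3)(1−8)(1−4) = (−9)·(−2)·(−7)·(−3) = 378 ≡ 4, so v_3 = 4^{−1} = 3 (mod 11).
  i = 4 (α = 8): (8−10)(8−3)(8−1)(8−4) = (−2)·5·7·4 = −280 ≡ 6, so v_4 = 6^{−1} = 2 (mod 11).
  i = 5 (α = 4): (4−10)(4−3)(4−1)(4−8) = (−6)·1·3·(−4) = 72 ≡ 6, so v_5 = 6^{−1} = 2 (mod 11).
  v = [7, 8, 3, 2, 2].
Step 2: syndromes of r = [1, 6, 0, 10, 9] (all sums mod 11).
  S_0 = Σ v_i r_i = 7·1 + 8·6 + 3·0 + 2·10 + 2·9 = 93 ≡ 5.
  S_1 = Σ v_i α_i r_i = 7·10·1 + 8·3·6 + 3·1·0 + 2·8·10 + 2·4·9 = 446 ≡ 6.
  α_i^2 mod 11 = [1, 9, 1, 9, 5].
  S_2 = Σ v_i α_i^2 r_i = 7·1·1 + 8·9·6 + 3·1·0 + 2·9·10 + 2·5·9 = 709 ≡ 5.
  S = (5, 6, 5) ≠ 0, so r is not a codeword (an error is present).
Step 3: locate the error. For a single error e at position i, S_ℓ = v_i·e·α_i^ℓ, so α_err = S_1/S_0.
  S_0^{−1} = 5^{−1} = 9 (mod 11), so α_err = 6·9 = 54 ≡ 10 = α_1. Error position i = 1.
  Consistency check: S_2/S_1 = 5·2 = 10 ≡ 10 = α_err ✓ (single-error assumption holds).
Step 4: error magnitude e = S_0/v_1 = S_0·∏_{j≠1}(α_1 − α_j) = 5·8 = 40 ≡ 7 (mod 11).
Step 5: correct position 1: c_1 = r_1 − e = 1 − 7 ≡ 5 (mod 11). Hence c = [5, 6, 0, 10, 9].
  Check: interpolating c through the α_i gives m(x) = 8 + 3·x (degree < 2) with m(α_i) = c_i for every i, so c is indeed a codeword.


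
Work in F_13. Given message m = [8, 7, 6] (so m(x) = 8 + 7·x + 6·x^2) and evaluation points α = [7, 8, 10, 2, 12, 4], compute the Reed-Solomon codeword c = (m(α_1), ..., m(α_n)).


c = [0, 6, 2, 7, 7, 2]

Message polynomial: m(x) = 8 + 7·x + 6·x^2 (mod 13).
For each evaluation point α_i, compute m(α_i) mod 13:
  α_1 = 7: Horner steps 6 → 10 → 0, so m(7) = 0.
  α_2 = 8: Horner steps 6 → 3 → 6, so m(8) = 6.
  α_3 = 10: Horner steps 6 → 2 → 2, so m(10) = 2.
  α_4 = 2: Horner steps 6 → 6 → 7, so m(2) = 7.
  α_5 = 12: Horner steps 6 → 1 → 7, so m(12) = 7.
  α_6 = 4: Horner steps 6 → 5 → 2, so m(4) = 2.
Codeword c = [0, 6, 2, 7, 7, 2] ∈ F_13^6.


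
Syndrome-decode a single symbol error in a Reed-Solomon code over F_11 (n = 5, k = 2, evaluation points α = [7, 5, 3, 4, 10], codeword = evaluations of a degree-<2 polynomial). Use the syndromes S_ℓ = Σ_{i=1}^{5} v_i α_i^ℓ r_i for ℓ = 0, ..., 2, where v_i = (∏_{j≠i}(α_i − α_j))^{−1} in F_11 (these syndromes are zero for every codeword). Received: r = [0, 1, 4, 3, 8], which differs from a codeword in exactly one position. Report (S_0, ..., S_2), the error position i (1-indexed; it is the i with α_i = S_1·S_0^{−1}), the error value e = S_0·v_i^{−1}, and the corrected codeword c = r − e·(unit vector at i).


S = (6, 8, 7), error at position 2, error magnitude e = 10, c = [0, 2, 4, 3, 8].

Step 1: column multipliers v_i = (∏_{j≠i}(α_i − α_j))^{−1} mod 11.
  i = 1 (α = 7): (7−5)(7−3)(7−4)(7−10) = 2·4·3·(−3) = −72 ≡ 5, so v_1 = 5^{−1} = 9 (mod 11).
  i = 2 (α = 5): (5−7)(5−3)(5−4)(5−10) = (−2)·2·1·(−5) = 20 ≡ 9, so v_2 = 9^{−1} = 5 (mod 11).
  i = 3 (α = 3): (3−7)(3−5)(3−4)(3−10) = (−4)·(−2)·(−1)·(−7) = 56 ≡ 1, so v_3 = 1^{−1} = 1 (mod 11).
  i = 4 (α = 4): (4−7)(4−5)(4−3)(4−10) = (−3)·(−1)·1·(−6) = −18 ≡ 4, so v_4 = 4^{−1} = 3 (mod 11).
  i = 5 (α = 10): (10−7)(10−5)(10−3)(10−4) = 3·5·7·6 = 630 ≡ 3, so v_5 = 3^{−1} = 4 (mod 11).
  v = [9, 5, 1, 3, 4].
Step 2: syndromes of r = [0, 1, 4, 3, 8] (all sums mod 11).
  S_0 = Σ v_i r_i = 9·0 + 5·1 + 1·4 + 3·3 + 4·8 = 50 ≡ 6.
  S_1 = Σ v_i α_i r_i = 9·7·0 + 5·5·1 + 1·3·4 + 3·4·3 + 4·10·8 = 393 ≡ 8.
  α_i^2 mod 11 = [5, 3, 9, 5, 1].
  S_2 = Σ v_i α_i^2 r_i = 9·5·0 + 5·3·1 + 1·9·4 + 3·5·3 + 4·1·8 = 128 ≡ 7.
  S = (6, 8, 7) ≠ 0, so r is not a codeword (an error is present).
Step 3: locate the error. For a single error e at position i, S_ℓ = v_i·e·α_i^ℓ, so α_err = S_1/S_0.
  S_0^{−1} = 6^{−1} = 2 (mod 11), so α_err = 8·2 = 16 ≡ 5 = α_2. Error position i = 2.
  Consistency check: S_2/S_1 = 7·7 = 49 ≡ 5 = α_err ✓ (single-error assumption holds).
Step 4: error magnitude e = S_0/v_2 = S_0·∏_{j≠2}(α_2 − α_j) = 6·9 = 54 ≡ 10 (mod 11).
Step 5: correct position 2: c_2 = r_2 − e = 1 − 10 ≡ 2 (mod 11). Hence c = [0, 2, 4, 3, 8].
  Check: interpolating c through the α_i gives m(x) = 7 + 10·x (degree < 2) with m(α_i) = c_i for every i, so c is indeed a codeword.


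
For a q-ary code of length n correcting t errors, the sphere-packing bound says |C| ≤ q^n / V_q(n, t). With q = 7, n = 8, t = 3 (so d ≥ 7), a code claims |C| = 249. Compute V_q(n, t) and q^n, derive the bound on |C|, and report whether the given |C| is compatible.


V_q(n, t) = 13153, q^n = 5764801, Hamming bound = 438, |C| = 249 ≤ bound (satisfied).

Step 1: Compute V_q(n, t) = Σ_{j=0}^3 C(n, j) (q−1)^j.
  j = 0: C(8,0)·(6)^0 = 1·1 = 1.
  j = 1: C(8,1)·(6)^1 = 8·6 = 48.
  j = 2: C(8,2)·(6)^2 = 28·36 = 1008.
  j = 3: C(8,3)·(6)^3 = 56·216 = 12096.
  V_q(n, t) = 1 + 48 + 1008 + 12096 = 13153.
Step 2: q^n = 7^8 = 5764801.
Step 3: Hamming bound ⌊q^n / V_q(n,t)⌋ = ⌊5764801/13153⌋ = 438.
Step 4: Compare |C| = 249 to 438: satisfied.
The claimed |C| lies below the Hamming bound.


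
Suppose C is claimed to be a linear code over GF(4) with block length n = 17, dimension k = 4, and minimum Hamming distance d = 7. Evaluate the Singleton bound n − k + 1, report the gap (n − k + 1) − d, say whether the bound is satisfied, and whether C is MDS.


Singleton RHS = n − k + 1 = 14, slack = 7, bound satisfied, not MDS.

Singleton bound: d ≤ n − k + 1.
Here n = 17, k = 4, so n − k + 1 = 14.
Given d = 7, check d ≤ 14: YES.
Slack = (n − k + 1) − d = 7.
The code is NOT MDS (slack = 7 > 0).
Description: the claimed parameters are [17, 4, 7]_4; such a code would be non-MDS.


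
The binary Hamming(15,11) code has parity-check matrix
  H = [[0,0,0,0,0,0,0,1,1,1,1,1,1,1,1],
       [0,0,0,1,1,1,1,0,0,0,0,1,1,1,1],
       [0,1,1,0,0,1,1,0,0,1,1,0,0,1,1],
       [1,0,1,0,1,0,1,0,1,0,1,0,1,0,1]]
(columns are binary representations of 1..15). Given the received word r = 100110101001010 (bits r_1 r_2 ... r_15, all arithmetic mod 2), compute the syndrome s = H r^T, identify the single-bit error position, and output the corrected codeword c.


s = (1, 1, 0, 0)^T, error position = 12, corrected codeword c = 100110101000010

Compute s = H r^T mod 2 one row at a time:
  s_1 = 0 + 1 + 0 + 0 + 1 + 0 + 1 + 0 = 3 ≡ 1 (mod 2).
  s_2 = 1 + 1 + 0 + 1 + 1 + 0 + 1 + 0 = 5 ≡ 1 (mod 2).
  s_3 = 0 + 0 + 0 + 1 + 0 + 0 + 1 + 0 = 2 ≡ 0 (mod 2).
  s_4 = 1 + 0 + 1 + 1 + 1 + 0 + 0 + 0 = 4 ≡ 0 (mod 2).
s = (1, 1, 0, 0)^T — this equals column 12 of H (binary 1100), so error is at position 12.
Correct: flip bit 12 of r = 100110101001010 to get c = 100110101000010.


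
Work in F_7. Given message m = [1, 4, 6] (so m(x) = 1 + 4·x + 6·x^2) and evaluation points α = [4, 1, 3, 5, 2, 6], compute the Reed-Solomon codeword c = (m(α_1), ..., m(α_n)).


c = [1, 4, 4, 3, 5, 3]

Message polynomial: m(x) = 1 + 4·x + 6·x^2 (mod 7).
For each evaluation point α_i, compute m(α_i) mod 7:
  α_1 = 4: Horner steps 6 → 0 → 1, so m(4) = 1.
  α_2 = 1: Horner steps 6 → 3 → 4, so m(1) = 4.
  α_3 = 3: Horner steps 6 → 1 → 4, so m(3) = 4.
  α_4 = 5: Horner steps 6 → 6 → 3, so m(5) = 3.
  α_5 = 2: Horner steps 6 → 2 → 5, so m(2) = 5.
  α_6 = 6: Horner steps 6 → 5 → 3, so m(6) = 3.
Codeword c = [1, 4, 4, 3, 5, 3] ∈ F_7^6.


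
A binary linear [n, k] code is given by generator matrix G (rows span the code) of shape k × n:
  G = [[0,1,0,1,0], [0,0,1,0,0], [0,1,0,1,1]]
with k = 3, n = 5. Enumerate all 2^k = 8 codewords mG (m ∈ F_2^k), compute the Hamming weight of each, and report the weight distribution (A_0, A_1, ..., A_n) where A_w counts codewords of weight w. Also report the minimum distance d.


Weight distribution: A_0 = 1, A_1 = 2, A_2 = 2, A_3 = 2, A_4 = 1. Minimum distance d = 1.

Enumerate all 2^3 = 8 messages m ∈ F_2^3.
For each, compute codeword c = mG in F_2^5, then tally its weight.
  m = 000 → c = 00000, weight = 0.
  m = 100 → c = 01010, weight = 2.
  m = 010 → c = 00100, weight = 1.
  m = 110 → c = 01110, weight = 3.
  m = 001 → c = 01011, weight = 3.
  m = 101 → c = 00001, weight = 1.
  m = 011 → c = 01111, weight = 4.
  m = 111 → c = 00101, weight = 2.
Tally weights:
  weight 0: 1 codewords.
  weight 1: 2 codewords.
  weight 2: 2 codewords.
  weight 3: 2 codewords.
  weight 4: 1 codewords.
Minimum distance d = smallest w > 0 with A_w > 0 = 1.
Sanity: Σ A_w = 8 = 2^3 = 8 ✓.


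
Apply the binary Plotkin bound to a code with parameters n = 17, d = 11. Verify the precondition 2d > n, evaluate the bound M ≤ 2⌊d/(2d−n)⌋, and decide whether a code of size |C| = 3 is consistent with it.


Plotkin bound M ≤ 4; given |C| = 3 ≤ bound (satisfied).

Check applicability: 2d = 22, n = 17.
2d − n = 5 > 0, so Plotkin applies.
Compute d/(2d−n) = 11/5 ≈ 2.2000.
⌊d/(2d−n)⌋ = 2.
Plotkin bound: M ≤ 2·2 = 4.
Given |C| = 3, check: satisfied.
This |C| is below the Plotkin bound.


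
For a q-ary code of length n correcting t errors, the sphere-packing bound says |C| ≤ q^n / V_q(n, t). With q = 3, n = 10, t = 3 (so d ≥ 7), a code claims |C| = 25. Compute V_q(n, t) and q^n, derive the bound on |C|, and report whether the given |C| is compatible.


V_q(n, t) = 1161, q^n = 59049, Hamming bound = 50, |C| = 25 ≤ bound (satisfied).

Step 1: Compute V_q(n, t) = Σ_{j=0}^3 C(n, j) (q−1)^j.
  j = 0: C(10,0)·(2)^0 = 1·1 = 1.
  j = 1: C(10,1)·(2)^1 = 10·2 = 20.
  j = 2: C(10,2)·(2)^2 = 45·4 = 180.
  j = 3: C(10,3)·(2)^3 = 120·8 = 960.
  V_q(n, t) = 1 + 20 + 180 + 960 = 1161.
Step 2: q^n = 3^10 = 59049.
Step 3: Hamming bound ⌊q^n / V_q(n,t)⌋ = ⌊59049/1161⌋ = 50.
Step 4: Compare |C| = 25 to 50: satisfied.
The claimed |C| lies below the Hamming bound.


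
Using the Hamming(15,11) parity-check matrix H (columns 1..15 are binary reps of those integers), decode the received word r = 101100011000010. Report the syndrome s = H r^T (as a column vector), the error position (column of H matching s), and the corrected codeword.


s = (1, 0, 0, 1)^T, error position = 9, corrected codeword c = 101100010000010

Compute s = H r^T mod 2 one row at a time:
  s_1 = 1 + 1 + 0 + 0 + 0 + 0 + 1 + 0 = 3 ≡ 1 (mod 2).
  s_2 = 1 + 0 + 0 + 0 + 0 + 0 + 1 + 0 = 2 ≡ 0 (mod 2).
  s_3 = 0 + 1 + 0 + 0 + 0 + 0 + 1 + 0 = 2 ≡ 0 (mod 2).
  s_4 = 1 + 1 + 0 + 0 + 1 + 0 + 0 + 0 = 3 ≡ 1 (mod 2).
s = (1, 0, 0, 1)^T — this equals column 9 of H (binary 1001), so error is at position 9.
Correct: flip bit 9 of r = 101100011000010 to get c = 101100010000010.


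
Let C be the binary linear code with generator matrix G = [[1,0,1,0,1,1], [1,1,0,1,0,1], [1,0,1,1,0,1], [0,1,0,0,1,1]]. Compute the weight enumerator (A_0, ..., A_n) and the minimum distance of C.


Weight distribution: A_0 = 1, A_1 = 1, A_2 = 2, A_3 = 6, A_4 = 5, A_5 = 1. Minimum distance d = 1.

Enumerate all 2^4 = 16 messages m ∈ F_2^4.
For each, compute codeword c = mG in F_2^6, then tally its weight.
  m = 0000 → c = 000000, weight = 0.
  m = 1000 → c = 101011, weight = 4.
  m = 0100 → c = 110101, weight = 4.
  m = 1100 → c = 011110, weight = 4.
  m = 0010 → c = 101101, weight = 4.
  m = 1010 → c = 000110, weight = 2.
  m = 0110 → c = 011000, weight = 2.
  m = 1110 → c = 110011, weight = 4.
  m = 0001 → c = 010011, weight = 3.
  m = 1001 → c = 111000, weight = 3.
  m = 0101 → c = 100110, weight = 3.
  m = 1101 → c = 001101, weight = 3.
  m = 0011 → c = 111110, weight = 5.
  m = 1011 → c = 010101, weight = 3.
  m = 0111 → c = 001011, weight = 3.
  m = 1111 → c = 100000, weight = 1.
Tally weights:
  weight 0: 1 codewords.
  weight 1: 1 codewords.
  weight 2: 2 codewords.
  weight 3: 6 codewords.
  weight 4: 5 codewords.
  weight 5: 1 codewords.
Minimum distance d = smallest w > 0 with A_w > 0 = 1.
Sanity: Σ A_w = 16 = 2^4 = 16 ✓.


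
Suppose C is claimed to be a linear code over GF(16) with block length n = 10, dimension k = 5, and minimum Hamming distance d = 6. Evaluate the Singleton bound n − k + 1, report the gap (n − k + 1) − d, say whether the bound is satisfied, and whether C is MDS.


Singleton RHS = n − k + 1 = 6, slack = 0, bound satisfied, MDS.

Singleton bound: d ≤ n − k + 1.
Here n = 10, k = 5, so n − k + 1 = 6.
Given d = 6, check d ≤ 6: YES.
Slack = (n − k + 1) − d = 0.
The code is MDS (slack = 0).
Description: the claimed parameters are [10, 5, 6]_16; such a code would be MDS (meets Singleton bound).


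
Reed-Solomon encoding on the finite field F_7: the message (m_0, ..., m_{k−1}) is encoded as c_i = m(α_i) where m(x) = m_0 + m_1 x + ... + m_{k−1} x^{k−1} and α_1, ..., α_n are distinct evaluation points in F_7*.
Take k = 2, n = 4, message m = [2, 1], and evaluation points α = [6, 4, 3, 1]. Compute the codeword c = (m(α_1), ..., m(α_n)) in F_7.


c = [1, 6, 5, 3]

Message polynomial: m(x) = 2 + 1·x (mod 7).
For each evaluation point α_i, compute m(α_i) mod 7:
  α_1 = 6: Horner steps 1 → 1, so m(6) = 1.
  α_2 = 4: Horner steps 1 → 6, so m(4) = 6.
  α_3 = 3: Horner steps 1 → 5, so m(3) = 5.
  α_4 = 1: Horner steps 1 → 3, so m(1) = 3.
Codeword c = [1, 6, 5, 3] ∈ F_7^4.


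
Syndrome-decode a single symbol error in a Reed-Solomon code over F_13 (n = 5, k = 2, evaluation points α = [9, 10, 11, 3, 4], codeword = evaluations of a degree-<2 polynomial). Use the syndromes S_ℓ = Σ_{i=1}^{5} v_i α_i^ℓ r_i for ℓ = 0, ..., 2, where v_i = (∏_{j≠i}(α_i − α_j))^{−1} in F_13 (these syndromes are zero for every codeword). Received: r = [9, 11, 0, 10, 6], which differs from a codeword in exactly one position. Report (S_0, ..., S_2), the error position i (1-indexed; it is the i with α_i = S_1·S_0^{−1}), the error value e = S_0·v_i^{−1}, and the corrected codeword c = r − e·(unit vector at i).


S = (3, 12, 9), error at position 5, error magnitude e = 7, c = [9, 11, 0, 10, 12].

Step 1: column multipliers v_i = (∏_{j≠i}(α_i − α_j))^{−1} mod 13.
  i = 1 (α = 9): (9−10)(9−11)(9−3)(9−4) = (−1)·(−2)·6·5 = 60 ≡ 8, so v_1 = 8^{−1} = 5 (mod 13).
  i = 2 (α = 10): (10−9)(10−11)(10−3)(10−4) = 1·(−1)·7·6 = −42 ≡ 10, so v_2 = 10^{−1} = 4 (mod 13).
  i = 3 (α = 11): (11−9)(11−10)(11−3)(11−4) = 2·1·8·7 = 112 ≡ 8, so v_3 = 8^{−1} = 5 (mod 13).
  i = 4 (α = 3): (3−9)(3−10)(3−11)(3−4) = (−6)·(−7)·(−8)·(−1) = 336 ≡ 11, so v_4 = 11^{−1} = 6 (mod 13).
  i = 5 (α = 4): (4−9)(4−10)(4−11)(4−3) = (−5)·(−6)·(−7)·1 = −210 ≡ 11, so v_5 = 11^{−1} = 6 (mod 13).
  v = [5, 4, 5, 6, 6].
Step 2: syndromes of r = [9, 11, 0, 10, 6] (all sums mod 13).
  S_0 = Σ v_i r_i = 5·9 + 4·11 + 5·0 + 6·10 + 6·6 = 185 ≡ 3.
  S_1 = Σ v_i α_i r_i = 5·9·9 + 4·10·11 + 5·11·0 + 6·3·10 + 6·4·6 = 1169 ≡ 12.
  α_i^2 mod 13 = [3, 9, 4, 9, 3].
  S_2 = Σ v_i α_i^2 r_i = 5·3·9 + 4·9·11 + 5·4·0 + 6·9·10 + 6·3·6 = 1179 ≡ 9.
  S = (3, 12, 9) ≠ 0, so r is not a codeword (an error is present).
Step 3: locate the error. For a single error e at position i, S_ℓ = v_i·e·α_i^ℓ, so α_err = S_1/S_0.
  S_0^{−1} = 3^{−1} = 9 (mod 13), so α_err = 12·9 = 108 ≡ 4 = α_5. Error position i = 5.
  Consistency check: S_2/S_1 = 9·12 = 108 ≡ 4 = α_err ✓ (single-error assumption holds).
Step 4: error magnitude e = S_0/v_5 = S_0·∏_{j≠5}(α_5 − α_j) = 3·11 = 33 ≡ 7 (mod 13).
Step 5: correct position 5: c_5 = r_5 − e = 6 − 7 ≡ 12 (mod 13). Hence c = [9, 11, 0, 10, 12].
  Check: interpolating c through the α_i gives m(x) = 4 + 2·x (degree < 2) with m(α_i) = c_i for every i, so c is indeed a codeword.


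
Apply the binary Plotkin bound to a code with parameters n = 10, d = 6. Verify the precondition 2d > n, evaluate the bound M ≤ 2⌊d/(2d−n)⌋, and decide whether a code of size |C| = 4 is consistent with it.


Plotkin bound M ≤ 6; given |C| = 4 ≤ bound (satisfied).

Check applicability: 2d = 12, n = 10.
2d − n = 2 > 0, so Plotkin applies.
Compute d/(2d−n) = 6/2 ≈ 3.0000.
⌊d/(2d−n)⌋ = 3.
Plotkin bound: M ≤ 2·3 = 6.
Given |C| = 4, check: satisfied.
This |C| is below the Plotkin bound.


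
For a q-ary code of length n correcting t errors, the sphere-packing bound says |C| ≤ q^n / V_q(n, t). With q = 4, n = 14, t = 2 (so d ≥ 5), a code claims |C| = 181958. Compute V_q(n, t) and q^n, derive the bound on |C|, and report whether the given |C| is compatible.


V_q(n, t) = 862, q^n = 268435456, Hamming bound = 311410, |C| = 181958 ≤ bound (satisfied).

Step 1: Compute V_q(n, t) = Σ_{j=0}^2 C(n, j) (q−1)^j.
  j = 0: C(14,0)·(3)^0 = 1·1 = 1.
  j = 1: C(14,1)·(3)^1 = 14·3 = 42.
  j = 2: C(14,2)·(3)^2 = 91·9 = 819.
  V_q(n, t) = 1 + 42 + 819 = 862.
Step 2: q^n = 4^14 = 268435456.
Step 3: Hamming bound ⌊q^n / V_q(n,t)⌋ = ⌊268435456/862⌋ = 311410.
Step 4: Compare |C| = 181958 to 311410: satisfied.
The claimed |C| lies below the Hamming bound.


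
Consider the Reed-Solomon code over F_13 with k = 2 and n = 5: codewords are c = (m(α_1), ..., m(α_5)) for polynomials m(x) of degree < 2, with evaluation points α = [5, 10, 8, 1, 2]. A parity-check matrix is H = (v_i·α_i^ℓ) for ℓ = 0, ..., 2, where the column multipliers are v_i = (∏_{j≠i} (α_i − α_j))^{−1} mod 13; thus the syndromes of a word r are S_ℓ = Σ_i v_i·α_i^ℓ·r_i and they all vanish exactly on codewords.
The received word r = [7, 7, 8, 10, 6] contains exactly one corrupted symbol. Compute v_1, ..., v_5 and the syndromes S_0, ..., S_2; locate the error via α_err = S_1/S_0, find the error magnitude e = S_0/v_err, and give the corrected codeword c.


S = (4, 1, 10), error at position 2, error magnitude e = 7, c = [7, 0, 8, 10, 6].

Step 1: column multipliers v_i = (∏_{j≠i}(α_i − α_j))^{−1} mod 13.
  i = 1 (α = 5): (5−10)(5−8)(5−1)(5−2) = (−5)·(−3)·4·3 = 180 ≡ 11, so v_1 = 11^{−1} = 6 (mod 13).
  i = 2 (α = 10): (10−5)(10−8)(10−1)(10−2) = 5·2·9·8 = 720 ≡ 5, so v_2 = 5^{−1} = 8 (mod 13).
  i = 3 (α = 8): (8−5)(8−10)(8−1)(8−2) = 3·(−2)·7·6 = −252 ≡ 8, so v_3 = 8^{−1} = 5 (mod 13).
  i = 4 (α = 1): (1−5)(1−10)(1−8)(1−2) = (−4)·(−9)·(−7)·(−1) = 252 ≡ 5, so v_4 = 5^{−1} = 8 (mod 13).
  i = 5 (α = 2): (2−5)(2−10)(2−8)(2−1) = (−3)·(−8)·(−6)·1 = −144 ≡ 12, so v_5 = 12^{−1} = 12 (mod 13).
  v = [6, 8, 5, 8, 12].
Step 2: syndromes of r = [7, 7, 8, 10, 6] (all sums mod 13).
  S_0 = Σ v_i r_i = 6·7 + 8·7 + 5·8 + 8·10 + 12·6 = 290 ≡ 4.
  S_1 = Σ v_i α_i r_i = 6·5·7 + 8·10·7 + 5·8·8 + 8·1·10 + 12·2·6 = 1314 ≡ 1.
  α_i^2 mod 13 = [12, 9, 12, 1, 4].
  S_2 = Σ v_i α_i^2 r_i = 6·12·7 + 8·9·7 + 5·12·8 + 8·1·10 + 12·4·6 = 1856 ≡ 10.
  S = (4, 1, 10) ≠ 0, so r is not a codeword (an error is present).
Step 3: locate the error. For a single error e at position i, S_ℓ = v_i·e·α_i^ℓ, so α_err = S_1/S_0.
  S_0^{−1} = 4^{−1} = 10 (mod 13), so α_err = 1·10 = 10 ≡ 10 = α_2. Error position i = 2.
  Consistency check: S_2/S_1 = 10·1 = 10 ≡ 10 = α_err ✓ (single-error assumption holds).
Step 4: error magnitude e = S_0/v_2 = S_0·∏_{j≠2}(α_2 − α_j) = 4·5 = 20 ≡ 7 (mod 13).
Step 5: correct position 2: c_2 = r_2 − e = 7 − 7 ≡ 0 (mod 13). Hence c = [7, 0, 8, 10, 6].
  Check: interpolating c through the α_i gives m(x) = 1 + 9·x (degree < 2) with m(α_i) = c_i for every i, so c is indeed a codeword.


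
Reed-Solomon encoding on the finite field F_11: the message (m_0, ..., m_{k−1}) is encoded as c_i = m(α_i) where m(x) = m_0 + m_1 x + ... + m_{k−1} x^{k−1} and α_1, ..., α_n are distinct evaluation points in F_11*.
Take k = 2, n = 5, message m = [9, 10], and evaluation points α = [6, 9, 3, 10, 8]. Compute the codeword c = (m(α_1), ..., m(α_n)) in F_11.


c = [3, 0, 6, 10, 1]

Message polynomial: m(x) = 9 + 10·x (mod 11).
For each evaluation point α_i, compute m(α_i) mod 11:
  α_1 = 6: Horner steps 10 → 3, so m(6) = 3.
  α_2 = 9: Horner steps 10 → 0, so m(9) = 0.
  α_3 = 3: Horner steps 10 → 6, so m(3) = 6.
  α_4 = 10: Horner steps 10 → 10, so m(10) = 10.
  α_5 = 8: Horner steps 10 → 1, so m(8) = 1.
Codeword c = [3, 0, 6, 10, 1] ∈ F_11^5.
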